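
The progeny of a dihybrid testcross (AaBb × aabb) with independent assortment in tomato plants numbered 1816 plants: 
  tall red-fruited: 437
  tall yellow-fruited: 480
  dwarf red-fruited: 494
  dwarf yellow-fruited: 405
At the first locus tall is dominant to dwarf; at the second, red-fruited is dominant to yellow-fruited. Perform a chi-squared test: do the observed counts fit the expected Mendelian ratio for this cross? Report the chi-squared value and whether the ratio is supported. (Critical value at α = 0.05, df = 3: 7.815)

10.938; not consistent

A dihybrid testcross with independent assortment gives a 1:1:1:1 ratio.
Under the 1:1:1:1 hypothesis (Σ ratio = 4, N = 1816):
  tall red-fruited: 1816 × 1/4 = 454
  tall yellow-fruited: 1816 × 1/4 = 454
  dwarf red-fruited: 1816 × 1/4 = 454
  dwarf yellow-fruited: 1816 × 1/4 = 454
χ² = Σ (O − E)² / E
  tall red-fruited: (437 − 454)² / 454 = 0.6366
  tall yellow-fruited: (480 − 454)² / 454 = 1.4890
  dwarf red-fruited: (494 − 454)² / 454 = 3.5242
  dwarf yellow-fruited: (405 − 454)² / 454 = 5.2885
χ² = 0.6366 + 1.4890 + 3.5242 + 5.2885 = 10.9383 ≈ 10.938
Degrees of freedom = 4 − 1 = 3; critical value at α = 0.05 is 7.815.
Since 10.938 > 7.815, we reject the null hypothesis — the data do not fit the 1:1:1:1 ratio.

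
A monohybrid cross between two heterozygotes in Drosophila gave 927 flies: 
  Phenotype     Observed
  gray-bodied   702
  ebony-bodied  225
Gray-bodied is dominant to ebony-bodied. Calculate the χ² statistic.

0.262

For a monohybrid cross between heterozygotes with complete dominance, the expected phenotypic ratio is 3:1.
Under the 3:1 hypothesis (Σ ratio = 4, N = 927):
  gray-bodied: 927 × 3/4 = 695.25
  ebony-bodied: 927 × 1/4 = 231.75
χ² = Σ (O − E)² / E
  gray-bodied: (702 − 695.25)² / 695.25 = 0.0655
  ebony-bodied: (225 − 231.75)² / 231.75 = 0.1966
χ² = 0.0655 + 0.1966 = 0.2621 ≈ 0.262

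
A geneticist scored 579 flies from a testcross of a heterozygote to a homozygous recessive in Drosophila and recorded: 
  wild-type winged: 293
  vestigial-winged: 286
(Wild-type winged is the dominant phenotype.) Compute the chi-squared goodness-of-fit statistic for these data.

A testcross of a heterozygote (Aa × aa) gives a 1:1 phenotypic ratio.
Expected counts for N = 579 under a 1:1 ratio (total parts = 2):
  wild-type winged: 579 × 1/2 = 289.5
  vestigial-winged: 579 × 1/2 = 289.5
χ² = Σ (O − E)² / E
  wild-type winged: (293 − 289.5)² / 289.5 = 0.0423
  vestigial-winged: (286 − 289.5)² / 289.5 = 0.0423
χ² = 0.0423 + 0.0423 = 0.0846 ≈ 0.085

0.085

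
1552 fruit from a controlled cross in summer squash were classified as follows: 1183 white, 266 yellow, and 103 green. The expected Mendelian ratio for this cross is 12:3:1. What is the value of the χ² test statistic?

2.829

The 12:3:1 ratio has 16 parts, so with N = 1552 the expected counts are:
  white: 1552 × 12/16 = 1164
  yellow: 1552 × 3/16 = 291
  green: 1552 × 1/16 = 97
χ² = Σ (O − E)² / E
  white: (1183 − 1164)² / 1164 = 0.3101
  yellow: (266 − 291)² / 291 = 2.1478
  green: (103 − 97)² / 97 = 0.3711
χ² = 0.3101 + 2.1478 + 0.3711 = 2.829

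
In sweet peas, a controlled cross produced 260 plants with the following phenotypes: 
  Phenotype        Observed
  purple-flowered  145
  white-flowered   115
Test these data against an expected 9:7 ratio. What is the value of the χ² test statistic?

0.024

Total ratio parts = 16. Expected numbers out of 260:
  purple-flowered: 260 × 9/16 = 146.25
  white-flowered: 260 × 7/16 = 113.75
χ² = Σ (O − E)² / E
  purple-flowered: (145 − 146.25)² / 146.25 = 0.0107
  white-flowered: (115 − 113.75)² / 113.75 = 0.0137
χ² = 0.0107 + 0.0137 = 0.0244 ≈ 0.024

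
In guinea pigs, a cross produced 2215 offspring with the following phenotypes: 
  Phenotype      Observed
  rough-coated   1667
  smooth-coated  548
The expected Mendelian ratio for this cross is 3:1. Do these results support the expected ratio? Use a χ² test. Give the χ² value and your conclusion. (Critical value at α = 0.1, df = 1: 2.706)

Under the 3:1 hypothesis (Σ ratio = 4, N = 2215):
  rough-coated: 2215 × 3/4 = 1661.25
  smooth-coated: 2215 × 1/4 = 553.75
χ² = Σ (O − E)² / E
  rough-coated: (1667 − 1661.25)² / 1661.25 = 0.0199
  smooth-coated: (548 − 553.75)² / 553.75 = 0.0597
χ² = 0.0199 + 0.0597 = 0.0796 ≈ 0.080
Degrees of freedom = 2 − 1 = 1; critical value at α = 0.1 is 2.706.
Since 0.080 < 2.706, we fail to reject the null hypothesis — the data are consistent with the 3:1 ratio.

0.080; consistent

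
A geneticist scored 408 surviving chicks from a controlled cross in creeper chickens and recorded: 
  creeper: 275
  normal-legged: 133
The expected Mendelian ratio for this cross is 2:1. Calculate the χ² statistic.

Total ratio parts = 3. Expected numbers out of 408:
  creeper: 408 × 2/3 = 272
  normal-legged: 408 × 1/3 = 136
χ² = Σ (O − E)² / E
  creeper: (275 − 272)² / 272 = 0.0331
  normal-legged: (133 − 136)² / 136 = 0.0662
χ² = 0.0331 + 0.0662 = 0.0993 ≈ 0.099

0.099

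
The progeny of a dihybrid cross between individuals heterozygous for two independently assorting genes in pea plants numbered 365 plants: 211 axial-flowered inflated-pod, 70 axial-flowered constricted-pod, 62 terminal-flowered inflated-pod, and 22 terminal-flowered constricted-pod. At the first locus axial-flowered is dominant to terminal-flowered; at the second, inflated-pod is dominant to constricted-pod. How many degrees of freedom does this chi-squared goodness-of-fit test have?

3

A dihybrid F₂ with independent assortment and complete dominance at both loci gives a 9:3:3:1 phenotypic ratio.
A goodness-of-fit test with 4 phenotype classes has df = 4 − 1 = 3.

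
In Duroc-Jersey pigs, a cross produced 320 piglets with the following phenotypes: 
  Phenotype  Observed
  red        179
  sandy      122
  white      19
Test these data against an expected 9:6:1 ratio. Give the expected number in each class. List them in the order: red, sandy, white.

Total ratio parts = 16. Expected numbers out of 320:
  red: 320 × 9/16 = 180
  sandy: 320 × 6/16 = 120
  white: 320 × 1/16 = 20

180, 120, 20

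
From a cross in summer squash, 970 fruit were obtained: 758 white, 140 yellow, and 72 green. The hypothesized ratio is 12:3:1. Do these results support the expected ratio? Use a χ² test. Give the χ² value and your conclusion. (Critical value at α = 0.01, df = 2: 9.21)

Total ratio parts = 16. Expected numbers out of 970:
  white: 970 × 12/16 = 727.5
  yellow: 970 × 3/16 = 181.875
  green: 970 × 1/16 = 60.625
χ² = Σ (O − E)² / E
  white: (758 − 727.5)² / 727.5 = 1.2787
  yellow: (140 − 181.875)² / 181.875 = 9.6413
  green: (72 − 60.625)² / 60.625 = 2.1343
χ² = 1.2787 + 9.6413 + 2.1343 = 13.0543 ≈ 13.054
Degrees of freedom = 3 − 1 = 2; critical value at α = 0.01 is 9.21.
Since 13.054 > 9.21, we reject the null hypothesis — the data do not fit the 12:3:1 ratio.

13.054; not consistent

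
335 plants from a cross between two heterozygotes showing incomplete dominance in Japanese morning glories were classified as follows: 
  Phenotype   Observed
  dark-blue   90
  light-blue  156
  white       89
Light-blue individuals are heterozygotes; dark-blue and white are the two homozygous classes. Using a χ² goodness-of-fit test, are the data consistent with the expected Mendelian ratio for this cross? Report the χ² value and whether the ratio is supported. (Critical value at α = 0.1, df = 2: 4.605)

With incomplete dominance, a heterozygote × heterozygote cross gives a 1:2:1 phenotypic ratio.
The 1:2:1 ratio has 4 parts, so with N = 335 the expected counts are:
  dark-blue: 335 × 1/4 = 83.75
  light-blue: 335 × 2/4 = 167.5
  white: 335 × 1/4 = 83.75
χ² = Σ (O − E)² / E
  dark-blue: (90 − 83.75)² / 83.75 = 0.4664
  light-blue: (156 − 167.5)² / 167.5 = 0.7896
  white: (89 − 83.75)² / 83.75 = 0.3291
χ² = 0.4664 + 0.7896 + 0.3291 = 1.5851 ≈ 1.585
Degrees of freedom = 3 − 1 = 2; critical value at α = 0.1 is 4.605.
Since 1.585 < 4.605, we fail to reject the null hypothesis — the data are consistent with the 1:2:1 ratio.

1.585; consistent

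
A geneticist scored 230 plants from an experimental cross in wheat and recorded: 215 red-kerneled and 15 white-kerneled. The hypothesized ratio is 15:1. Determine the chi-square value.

0.029

Under the 15:1 hypothesis (Σ ratio = 16, N = 230):
  red-kerneled: 230 × 15/16 = 215.625
  white-kerneled: 230 × 1/16 = 14.375
χ² = Σ (O − E)² / E
  red-kerneled: (215 − 215.625)² / 215.625 = 0.0018
  white-kerneled: (15 − 14.375)² / 14.375 = 0.0272
χ² = 0.0018 + 0.0272 = 0.029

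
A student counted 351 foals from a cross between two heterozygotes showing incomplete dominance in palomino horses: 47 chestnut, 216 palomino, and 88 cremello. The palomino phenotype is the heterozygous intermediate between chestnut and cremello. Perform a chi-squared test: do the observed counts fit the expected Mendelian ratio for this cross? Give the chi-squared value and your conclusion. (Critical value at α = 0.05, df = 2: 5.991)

28.271; not consistent

With incomplete dominance, a heterozygote × heterozygote cross gives a 1:2:1 phenotypic ratio.
Under the 1:2:1 hypothesis (Σ ratio = 4, N = 351):
  chestnut: 351 × 1/4 = 87.75
  palomino: 351 × 2/4 = 175.5
  cremello: 351 × 1/4 = 87.75
χ² = Σ (O − E)² / E
  chestnut: (47 − 87.75)² / 87.75 = 18.9238
  palomino: (216 − 175.5)² / 175.5 = 9.3462
  cremello: (88 − 87.75)² / 87.75 = 0.0007
χ² = 18.9238 + 9.3462 + 0.0007 = 28.2707 ≈ 28.271
Degrees of freedom = 3 − 1 = 2; critical value at α = 0.05 is 5.991.
Since 28.271 > 5.991, we reject the null hypothesis — the data do not fit the 1:2:1 ratio.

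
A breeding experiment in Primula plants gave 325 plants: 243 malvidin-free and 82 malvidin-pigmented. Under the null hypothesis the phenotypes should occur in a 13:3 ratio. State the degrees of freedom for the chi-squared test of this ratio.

1

A goodness-of-fit test with 2 phenotype classes has df = 2 − 1 = 1.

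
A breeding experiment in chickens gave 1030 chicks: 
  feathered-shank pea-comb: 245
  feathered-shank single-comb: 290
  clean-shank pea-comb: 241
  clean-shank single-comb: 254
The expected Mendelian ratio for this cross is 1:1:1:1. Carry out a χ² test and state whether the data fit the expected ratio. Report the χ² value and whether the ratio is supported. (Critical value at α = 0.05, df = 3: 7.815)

The 1:1:1:1 ratio has 4 parts, so with N = 1030 the expected counts are:
  feathered-shank pea-comb: 1030 × 1/4 = 257.5
  feathered-shank single-comb: 1030 × 1/4 = 257.5
  clean-shank pea-comb: 1030 × 1/4 = 257.5
  clean-shank single-comb: 1030 × 1/4 = 257.5
χ² = Σ (O − E)² / E
  feathered-shank pea-comb: (245 − 257.5)² / 257.5 = 0.6068
  feathered-shank single-comb: (290 − 257.5)² / 257.5 = 4.1019
  clean-shank pea-comb: (241 − 257.5)² / 257.5 = 1.0573
  clean-shank single-comb: (254 − 257.5)² / 257.5 = 0.0476
χ² = 0.6068 + 4.1019 + 1.0573 + 0.0476 = 5.8136 ≈ 5.814
Degrees of freedom = 4 − 1 = 3; critical value at α = 0.05 is 7.815.
Since 5.814 < 7.815, we fail to reject the null hypothesis — the data are consistent with the 1:1:1:1 ratio.

5.814; consistent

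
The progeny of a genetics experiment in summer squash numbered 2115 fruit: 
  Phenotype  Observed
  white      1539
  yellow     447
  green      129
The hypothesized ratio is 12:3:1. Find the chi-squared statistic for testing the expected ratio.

7.899

Under the 12:3:1 hypothesis (Σ ratio = 16, N = 2115):
  white: 2115 × 12/16 = 1586.25
  yellow: 2115 × 3/16 = 396.5625
  green: 2115 × 1/16 = 132.1875
χ² = Σ (O − E)² / E
  white: (1539 − 1586.25)² / 1586.25 = 1.4074
  yellow: (447 − 396.5625)² / 396.5625 = 6.4150
  green: (129 − 132.1875)² / 132.1875 = 0.0769
χ² = 1.4074 + 6.4150 + 0.0769 = 7.8993 ≈ 7.899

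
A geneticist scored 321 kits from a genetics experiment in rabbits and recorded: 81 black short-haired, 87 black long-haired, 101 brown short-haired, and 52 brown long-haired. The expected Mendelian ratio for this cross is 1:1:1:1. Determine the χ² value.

Expected counts for N = 321 under a 1:1:1:1 ratio (total parts = 4):
  black short-haired: 321 × 1/4 = 80.25
  black long-haired: 321 × 1/4 = 80.25
  brown short-haired: 321 × 1/4 = 80.25
  brown long-haired: 321 × 1/4 = 80.25
χ² = Σ (O − E)² / E
  black short-haired: (81 − 80.25)² / 80.25 = 0.0070
  black long-haired: (87 − 80.25)² / 80.25 = 0.5678
  brown short-haired: (101 − 80.25)² / 80.25 = 5.3653
  brown long-haired: (52 − 80.25)² / 80.25 = 9.9447
χ² = 0.0070 + 0.5678 + 5.3653 + 9.9447 = 15.8848 ≈ 15.885

15.885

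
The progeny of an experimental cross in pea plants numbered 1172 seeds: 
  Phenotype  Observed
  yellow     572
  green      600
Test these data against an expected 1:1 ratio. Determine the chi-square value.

Under the 1:1 hypothesis (Σ ratio = 2, N = 1172):
  yellow: 1172 × 1/2 = 586
  green: 1172 × 1/2 = 586
χ² = Σ (O − E)² / E
  yellow: (572 − 586)² / 586 = 0.3345
  green: (600 − 586)² / 586 = 0.3345
χ² = 0.3345 + 0.3345 = 0.669

0.669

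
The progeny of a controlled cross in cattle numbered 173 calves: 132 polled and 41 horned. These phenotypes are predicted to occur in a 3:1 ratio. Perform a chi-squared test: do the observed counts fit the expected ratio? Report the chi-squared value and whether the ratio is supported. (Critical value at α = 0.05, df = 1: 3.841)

0.156; consistent

Under the 3:1 hypothesis (Σ ratio = 4, N = 173):
  polled: 173 × 3/4 = 129.75
  horned: 173 × 1/4 = 43.25
χ² = Σ (O − E)² / E
  polled: (132 − 129.75)² / 129.75 = 0.0390
  horned: (41 − 43.25)² / 43.25 = 0.1171
χ² = 0.0390 + 0.1171 = 0.1561 ≈ 0.156
Degrees of freedom = 2 − 1 = 1; critical value at α = 0.05 is 3.841.
Since 0.156 < 3.841, we fail to reject the null hypothesis — the data are consistent with the 3:1 ratio.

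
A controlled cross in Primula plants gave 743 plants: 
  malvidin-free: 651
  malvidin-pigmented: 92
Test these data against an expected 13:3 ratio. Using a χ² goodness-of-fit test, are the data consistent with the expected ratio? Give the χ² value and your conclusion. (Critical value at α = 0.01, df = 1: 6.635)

Total ratio parts = 16. Expected numbers out of 743:
  malvidin-free: 743 × 13/16 = 603.6875
  malvidin-pigmented: 743 × 3/16 = 139.3125
χ² = Σ (O − E)² / E
  malvidin-free: (651 − 603.6875)² / 603.6875 = 3.7080
  malvidin-pigmented: (92 − 139.3125)² / 139.3125 = 16.0680
χ² = 3.7080 + 16.0680 = 19.776
Degrees of freedom = 2 − 1 = 1; critical value at α = 0.01 is 6.635.
Since 19.776 > 6.635, we reject the null hypothesis — the data do not fit the 13:3 ratio.

19.776; not consistent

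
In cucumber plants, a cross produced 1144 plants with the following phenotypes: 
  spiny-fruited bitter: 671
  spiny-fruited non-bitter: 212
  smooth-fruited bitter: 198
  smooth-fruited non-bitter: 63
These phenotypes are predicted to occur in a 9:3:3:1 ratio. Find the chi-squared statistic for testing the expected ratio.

Total ratio parts = 16. Expected numbers out of 1144:
  spiny-fruited bitter: 1144 × 9/16 = 643.5
  spiny-fruited non-bitter: 1144 × 3/16 = 214.5
  smooth-fruited bitter: 1144 × 3/16 = 214.5
  smooth-fruited non-bitter: 1144 × 1/16 = 71.5
χ² = Σ (O − E)² / E
  spiny-fruited bitter: (671 − 643.5)² / 643.5 = 1.1752
  spiny-fruited non-bitter: (212 − 214.5)² / 214.5 = 0.0291
  smooth-fruited bitter: (198 − 214.5)² / 214.5 = 1.2692
  smooth-fruited non-bitter: (63 − 71.5)² / 71.5 = 1.0105
χ² = 1.1752 + 0.0291 + 1.2692 + 1.0105 = 3.484

3.484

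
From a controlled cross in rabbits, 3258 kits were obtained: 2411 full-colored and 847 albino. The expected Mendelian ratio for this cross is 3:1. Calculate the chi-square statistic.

1.729

Expected counts for N = 3258 under a 3:1 ratio (total parts = 4):
  full-colored: 3258 × 3/4 = 2443.5
  albino: 3258 × 1/4 = 814.5
χ² = Σ (O − E)² / E
  full-colored: (2411 − 2443.5)² / 2443.5 = 0.4323
  albino: (847 − 814.5)² / 814.5 = 1.2968
χ² = 0.4323 + 1.2968 = 1.7291 ≈ 1.729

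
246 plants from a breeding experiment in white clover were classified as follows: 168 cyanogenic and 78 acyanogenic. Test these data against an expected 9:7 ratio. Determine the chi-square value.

14.497

The 9:7 ratio has 16 parts, so with N = 246 the expected counts are:
  cyanogenic: 246 × 9/16 = 138.375
  acyanogenic: 246 × 7/16 = 107.625
χ² = Σ (O − E)² / E
  cyanogenic: (168 − 138.375)² / 138.375 = 6.3425
  acyanogenic: (78 − 107.625)² / 107.625 = 8.1546
χ² = 6.3425 + 8.1546 = 14.4971 ≈ 14.497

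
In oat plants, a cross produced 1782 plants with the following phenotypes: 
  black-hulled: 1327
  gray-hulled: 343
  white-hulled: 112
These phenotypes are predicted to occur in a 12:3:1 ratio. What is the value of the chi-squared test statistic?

The 12:3:1 ratio has 16 parts, so with N = 1782 the expected counts are:
  black-hulled: 1782 × 12/16 = 1336.5
  gray-hulled: 1782 × 3/16 = 334.125
  white-hulled: 1782 × 1/16 = 111.375
χ² = Σ (O − E)² / E
  black-hulled: (1327 − 1336.5)² / 1336.5 = 0.0675
  gray-hulled: (343 − 334.125)² / 334.125 = 0.2357
  white-hulled: (112 − 111.375)² / 111.375 = 0.0035
χ² = 0.0675 + 0.2357 + 0.0035 = 0.3067 ≈ 0.307

0.307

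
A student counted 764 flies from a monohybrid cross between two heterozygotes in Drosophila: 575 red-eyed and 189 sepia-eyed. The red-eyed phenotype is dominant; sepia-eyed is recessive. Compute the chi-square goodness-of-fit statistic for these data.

0.028

For a monohybrid cross between heterozygotes with complete dominance, the expected phenotypic ratio is 3:1.
Expected counts for N = 764 under a 3:1 ratio (total parts = 4):
  red-eyed: 764 × 3/4 = 573
  sepia-eyed: 764 × 1/4 = 191
χ² = Σ (O − E)² / E
  red-eyed: (575 − 573)² / 573 = 0.0070
  sepia-eyed: (189 − 191)² / 191 = 0.0209
χ² = 0.0070 + 0.0209 = 0.0279 ≈ 0.028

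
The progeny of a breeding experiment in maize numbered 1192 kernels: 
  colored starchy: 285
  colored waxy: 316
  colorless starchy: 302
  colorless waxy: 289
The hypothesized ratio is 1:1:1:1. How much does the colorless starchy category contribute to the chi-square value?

0.054

Under the 1:1:1:1 hypothesis (Σ ratio = 4, N = 1192):
  colored starchy: 1192 × 1/4 = 298
  colored waxy: 1192 × 1/4 = 298
  colorless starchy: 1192 × 1/4 = 298
  colorless waxy: 1192 × 1/4 = 298
Contribution of colorless starchy: (302 − 298)² / 298 = 0.0537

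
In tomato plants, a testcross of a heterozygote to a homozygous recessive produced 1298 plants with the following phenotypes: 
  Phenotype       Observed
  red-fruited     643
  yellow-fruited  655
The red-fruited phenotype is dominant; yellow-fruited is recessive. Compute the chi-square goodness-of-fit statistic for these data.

0.111

A testcross of a heterozygote (Aa × aa) gives a 1:1 phenotypic ratio.
The 1:1 ratio has 2 parts, so with N = 1298 the expected counts are:
  red-fruited: 1298 × 1/2 = 649
  yellow-fruited: 1298 × 1/2 = 649
χ² = Σ (O − E)² / E
  red-fruited: (643 − 649)² / 649 = 0.0555
  yellow-fruited: (655 − 649)² / 649 = 0.0555
χ² = 0.0555 + 0.0555 = 0.111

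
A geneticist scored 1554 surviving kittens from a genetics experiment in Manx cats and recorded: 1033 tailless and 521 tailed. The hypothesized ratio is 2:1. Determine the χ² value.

The 2:1 ratio has 3 parts, so with N = 1554 the expected counts are:
  tailless: 1554 × 2/3 = 1036
  tailed: 1554 × 1/3 = 518
χ² = Σ (O − E)² / E
  tailless: (1033 − 1036)² / 1036 = 0.0087
  tailed: (521 − 518)² / 518 = 0.0174
χ² = 0.0087 + 0.0174 = 0.0261 ≈ 0.026

0.026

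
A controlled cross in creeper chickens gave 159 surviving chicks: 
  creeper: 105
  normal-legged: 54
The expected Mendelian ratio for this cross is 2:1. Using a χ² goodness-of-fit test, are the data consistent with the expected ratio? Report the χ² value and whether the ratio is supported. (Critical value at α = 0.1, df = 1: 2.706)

0.028; consistent

Under the 2:1 hypothesis (Σ ratio = 3, N = 159):
  creeper: 159 × 2/3 = 106
  normal-legged: 159 × 1/3 = 53
χ² = Σ (O − E)² / E
  creeper: (105 − 106)² / 106 = 0.0094
  normal-legged: (54 − 53)² / 53 = 0.0189
χ² = 0.0094 + 0.0189 = 0.0283 ≈ 0.028
Degrees of freedom = 2 − 1 = 1; critical value at α = 0.1 is 2.706.
Since 0.028 < 2.706, we fail to reject the null hypothesis — the data are consistent with the 2:1 ratio.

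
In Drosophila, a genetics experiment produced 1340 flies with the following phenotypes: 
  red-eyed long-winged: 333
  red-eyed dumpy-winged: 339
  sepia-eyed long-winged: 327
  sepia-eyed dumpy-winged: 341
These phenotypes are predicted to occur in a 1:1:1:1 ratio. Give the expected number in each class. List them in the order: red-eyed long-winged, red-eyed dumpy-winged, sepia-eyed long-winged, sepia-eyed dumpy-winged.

335, 335, 335, 335

Total ratio parts = 4. Expected numbers out of 1340:
  red-eyed long-winged: 1340 × 1/4 = 335
  red-eyed dumpy-winged: 1340 × 1/4 = 335
  sepia-eyed long-winged: 1340 × 1/4 = 335
  sepia-eyed dumpy-winged: 1340 × 1/4 = 335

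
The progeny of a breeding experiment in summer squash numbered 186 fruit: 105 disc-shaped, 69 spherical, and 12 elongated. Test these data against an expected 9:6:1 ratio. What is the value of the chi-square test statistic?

The 9:6:1 ratio has 16 parts, so with N = 186 the expected counts are:
  disc-shaped: 186 × 9/16 = 104.625
  spherical: 186 × 6/16 = 69.75
  elongated: 186 × 1/16 = 11.625
χ² = Σ (O − E)² / E
  disc-shaped: (105 − 104.625)² / 104.625 = 0.0013
  spherical: (69 − 69.75)² / 69.75 = 0.0081
  elongated: (12 − 11.625)² / 11.625 = 0.0121
χ² = 0.0013 + 0.0081 + 0.0121 = 0.0215 ≈ 0.022

0.022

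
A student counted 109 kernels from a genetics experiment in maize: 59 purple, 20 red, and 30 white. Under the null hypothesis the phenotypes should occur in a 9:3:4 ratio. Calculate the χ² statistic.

Total ratio parts = 16. Expected numbers out of 109:
  purple: 109 × 9/16 = 61.3125
  red: 109 × 3/16 = 20.4375
  white: 109 × 4/16 = 27.25
χ² = Σ (O − E)² / E
  purple: (59 − 61.3125)² / 61.3125 = 0.0872
  red: (20 − 20.4375)² / 20.4375 = 0.0094
  white: (30 − 27.25)² / 27.25 = 0.2775
χ² = 0.0872 + 0.0094 + 0.2775 = 0.3741 ≈ 0.374

0.374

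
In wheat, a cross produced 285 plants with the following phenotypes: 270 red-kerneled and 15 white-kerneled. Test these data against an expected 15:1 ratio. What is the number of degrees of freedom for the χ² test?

A goodness-of-fit test with 2 phenotype classes has df = 2 − 1 = 1.

1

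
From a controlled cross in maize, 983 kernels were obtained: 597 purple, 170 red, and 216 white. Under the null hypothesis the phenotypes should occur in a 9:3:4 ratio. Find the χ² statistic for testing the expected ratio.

The 9:3:4 ratio has 16 parts, so with N = 983 the expected counts are:
  purple: 983 × 9/16 = 552.9375
  red: 983 × 3/16 = 184.3125
  white: 983 × 4/16 = 245.75
χ² = Σ (O − E)² / E
  purple: (597 − 552.9375)² / 552.9375 = 3.5113
  red: (170 − 184.3125)² / 184.3125 = 1.1114
  white: (216 − 245.75)² / 245.75 = 3.6015
χ² = 3.5113 + 1.1114 + 3.6015 = 8.2242 ≈ 8.224

8.224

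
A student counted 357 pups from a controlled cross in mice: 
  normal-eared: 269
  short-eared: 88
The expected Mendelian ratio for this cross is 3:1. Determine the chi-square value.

Expected counts for N = 357 under a 3:1 ratio (total parts = 4):
  normal-eared: 357 × 3/4 = 267.75
  short-eared: 357 × 1/4 = 89.25
χ² = Σ (O − E)² / E
  normal-eared: (269 − 267.75)² / 267.75 = 0.0058
  short-eared: (88 − 89.25)² / 89.25 = 0.0175
χ² = 0.0058 + 0.0175 = 0.0233 ≈ 0.023

0.023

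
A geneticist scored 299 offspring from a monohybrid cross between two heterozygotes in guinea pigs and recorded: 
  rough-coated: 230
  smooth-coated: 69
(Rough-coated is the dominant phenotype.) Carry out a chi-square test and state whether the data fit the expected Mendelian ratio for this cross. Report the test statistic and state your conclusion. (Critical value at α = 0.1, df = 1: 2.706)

0.590; consistent

For a monohybrid cross between heterozygotes with complete dominance, the expected phenotypic ratio is 3:1.
Under the 3:1 hypothesis (Σ ratio = 4, N = 299):
  rough-coated: 299 × 3/4 = 224.25
  smooth-coated: 299 × 1/4 = 74.75
χ² = Σ (O − E)² / E
  rough-coated: (230 − 224.25)² / 224.25 = 0.1474
  smooth-coated: (69 − 74.75)² / 74.75 = 0.4423
χ² = 0.1474 + 0.4423 = 0.5897 ≈ 0.590
Degrees of freedom = 2 − 1 = 1; critical value at α = 0.1 is 2.706.
Since 0.590 < 2.706, we fail to reject the null hypothesis — the data are consistent with the 3:1 ratio.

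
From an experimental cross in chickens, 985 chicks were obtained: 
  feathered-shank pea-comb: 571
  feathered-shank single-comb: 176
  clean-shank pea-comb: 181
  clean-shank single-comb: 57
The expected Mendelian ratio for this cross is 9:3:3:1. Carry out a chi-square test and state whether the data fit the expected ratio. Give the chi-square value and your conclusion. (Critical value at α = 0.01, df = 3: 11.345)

1.338; consistent

The 9:3:3:1 ratio has 16 parts, so with N = 985 the expected counts are:
  feathered-shank pea-comb: 985 × 9/16 = 554.0625
  feathered-shank single-comb: 985 × 3/16 = 184.6875
  clean-shank pea-comb: 985 × 3/16 = 184.6875
  clean-shank single-comb: 985 × 1/16 = 61.5625
χ² = Σ (O − E)² / E
  feathered-shank pea-comb: (571 − 554.0625)² / 554.0625 = 0.5178
  feathered-shank single-comb: (176 − 184.6875)² / 184.6875 = 0.4087
  clean-shank pea-comb: (181 − 184.6875)² / 184.6875 = 0.0736
  clean-shank single-comb: (57 − 61.5625)² / 61.5625 = 0.3381
χ² = 0.5178 + 0.4087 + 0.0736 + 0.3381 = 1.3382 ≈ 1.338
Degrees of freedom = 4 − 1 = 3; critical value at α = 0.01 is 11.345.
Since 1.338 < 11.345, we fail to reject the null hypothesis — the data are consistent with the 9:3:3:1 ratio.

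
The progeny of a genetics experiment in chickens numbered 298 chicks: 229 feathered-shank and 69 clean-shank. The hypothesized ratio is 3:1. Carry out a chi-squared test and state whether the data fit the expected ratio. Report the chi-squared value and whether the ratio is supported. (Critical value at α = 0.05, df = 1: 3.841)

0.541; consistent

Expected counts for N = 298 under a 3:1 ratio (total parts = 4):
  feathered-shank: 298 × 3/4 = 223.5
  clean-shank: 298 × 1/4 = 74.5
χ² = Σ (O − E)² / E
  feathered-shank: (229 − 223.5)² / 223.5 = 0.1353
  clean-shank: (69 − 74.5)² / 74.5 = 0.4060
χ² = 0.1353 + 0.4060 = 0.5413 ≈ 0.541
Degrees of freedom = 2 − 1 = 1; critical value at α = 0.05 is 3.841.
Since 0.541 < 3.841, we fail to reject the null hypothesis — the data are consistent with the 3:1 ratio.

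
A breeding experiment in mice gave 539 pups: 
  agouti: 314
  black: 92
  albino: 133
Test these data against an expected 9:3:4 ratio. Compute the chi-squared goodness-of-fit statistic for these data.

Total ratio parts = 16. Expected numbers out of 539:
  agouti: 539 × 9/16 = 303.1875
  black: 539 × 3/16 = 101.0625
  albino: 539 × 4/16 = 134.75
χ² = Σ (O − E)² / E
  agouti: (314 − 303.1875)² / 303.1875 = 0.3856
  black: (92 − 101.0625)² / 101.0625 = 0.8127
  albino: (133 − 134.75)² / 134.75 = 0.0227
χ² = 0.3856 + 0.8127 + 0.0227 = 1.221

1.221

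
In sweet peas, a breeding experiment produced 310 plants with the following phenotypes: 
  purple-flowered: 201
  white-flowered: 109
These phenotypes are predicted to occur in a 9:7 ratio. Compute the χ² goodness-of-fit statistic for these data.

9.292

Total ratio parts = 16. Expected numbers out of 310:
  purple-flowered: 310 × 9/16 = 174.375
  white-flowered: 310 × 7/16 = 135.625
χ² = Σ (O − E)² / E
  purple-flowered: (201 − 174.375)² / 174.375 = 4.0653
  white-flowered: (109 − 135.625)² / 135.625 = 5.2268
χ² = 4.0653 + 5.2268 = 9.2921 ≈ 9.292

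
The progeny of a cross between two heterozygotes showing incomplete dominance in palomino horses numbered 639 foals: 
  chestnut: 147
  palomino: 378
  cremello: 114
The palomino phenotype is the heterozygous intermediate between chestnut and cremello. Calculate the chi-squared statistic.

24.831

With incomplete dominance, a heterozygote × heterozygote cross gives a 1:2:1 phenotypic ratio.
Under the 1:2:1 hypothesis (Σ ratio = 4, N = 639):
  chestnut: 639 × 1/4 = 159.75
  palomino: 639 × 2/4 = 319.5
  cremello: 639 × 1/4 = 159.75
χ² = Σ (O − E)² / E
  chestnut: (147 − 159.75)² / 159.75 = 1.0176
  palomino: (378 − 319.5)² / 319.5 = 10.7113
  cremello: (114 − 159.75)² / 159.75 = 13.1021
χ² = 1.0176 + 10.7113 + 13.1021 = 24.831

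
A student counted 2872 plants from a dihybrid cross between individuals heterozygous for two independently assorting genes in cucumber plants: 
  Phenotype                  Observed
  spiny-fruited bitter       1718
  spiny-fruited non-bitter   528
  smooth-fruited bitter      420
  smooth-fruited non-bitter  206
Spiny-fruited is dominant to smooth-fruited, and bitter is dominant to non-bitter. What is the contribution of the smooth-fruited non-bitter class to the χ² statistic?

3.912

A dihybrid F₂ with independent assortment and complete dominance at both loci gives a 9:3:3:1 phenotypic ratio.
Expected counts for N = 2872 under a 9:3:3:1 ratio (total parts = 16):
  spiny-fruited bitter: 2872 × 9/16 = 1615.5
  spiny-fruited non-bitter: 2872 × 3/16 = 538.5
  smooth-fruited bitter: 2872 × 3/16 = 538.5
  smooth-fruited non-bitter: 2872 × 1/16 = 179.5
Contribution of smooth-fruited non-bitter: (206 − 179.5)² / 179.5 = 3.9123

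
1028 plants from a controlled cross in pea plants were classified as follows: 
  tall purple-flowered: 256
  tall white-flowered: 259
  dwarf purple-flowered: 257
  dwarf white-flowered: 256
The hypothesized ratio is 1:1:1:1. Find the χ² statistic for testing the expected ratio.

0.023

The 1:1:1:1 ratio has 4 parts, so with N = 1028 the expected counts are:
  tall purple-flowered: 1028 × 1/4 = 257
  tall white-flowered: 1028 × 1/4 = 257
  dwarf purple-flowered: 1028 × 1/4 = 257
  dwarf white-flowered: 1028 × 1/4 = 257
χ² = Σ (O − E)² / E
  tall purple-flowered: (256 − 257)² / 257 = 0.0039
  tall white-flowered: (259 − 257)² / 257 = 0.0156
  dwarf purple-flowered: (257 − 257)² / 257 = 0.0000
  dwarf white-flowered: (256 − 257)² / 257 = 0.0039
χ² = 0.0039 + 0.0156 + 0.0000 + 0.0039 = 0.0234 ≈ 0.023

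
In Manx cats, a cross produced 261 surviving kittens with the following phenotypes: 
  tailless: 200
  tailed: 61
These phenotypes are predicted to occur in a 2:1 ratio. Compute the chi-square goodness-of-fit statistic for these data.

Expected counts for N = 261 under a 2:1 ratio (total parts = 3):
  tailless: 261 × 2/3 = 174
  tailed: 261 × 1/3 = 87
χ² = Σ (O − E)² / E
  tailless: (200 − 174)² / 174 = 3.8851
  tailed: (61 − 87)² / 87 = 7.7701
χ² = 3.8851 + 7.7701 = 11.6552 ≈ 11.655

11.655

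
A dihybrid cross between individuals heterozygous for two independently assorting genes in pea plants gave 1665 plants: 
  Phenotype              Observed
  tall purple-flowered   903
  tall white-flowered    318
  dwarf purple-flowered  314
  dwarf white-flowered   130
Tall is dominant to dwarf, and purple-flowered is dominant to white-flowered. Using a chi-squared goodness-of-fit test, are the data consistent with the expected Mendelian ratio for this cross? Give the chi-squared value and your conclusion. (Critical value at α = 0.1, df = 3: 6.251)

A dihybrid F₂ with independent assortment and complete dominance at both loci gives a 9:3:3:1 phenotypic ratio.
Expected counts for N = 1665 under a 9:3:3:1 ratio (total parts = 16):
  tall purple-flowered: 1665 × 9/16 = 936.5625
  tall white-flowered: 1665 × 3/16 = 312.1875
  dwarf purple-flowered: 1665 × 3/16 = 312.1875
  dwarf white-flowered: 1665 × 1/16 = 104.0625
χ² = Σ (O − E)² / E
  tall purple-flowered: (903 − 936.5625)² / 936.5625 = 1.2027
  tall white-flowered: (318 − 312.1875)² / 312.1875 = 0.1082
  dwarf purple-flowered: (314 − 312.1875)² / 312.1875 = 0.0105
  dwarf white-flowered: (130 − 104.0625)² / 104.0625 = 6.4649
χ² = 1.2027 + 0.1082 + 0.0105 + 6.4649 = 7.7863 ≈ 7.786
Degrees of freedom = 4 − 1 = 3; critical value at α = 0.1 is 6.251.
Since 7.786 > 6.251, we reject the null hypothesis — the data do not fit the 9:3:3:1 ratio.

7.786; not consistent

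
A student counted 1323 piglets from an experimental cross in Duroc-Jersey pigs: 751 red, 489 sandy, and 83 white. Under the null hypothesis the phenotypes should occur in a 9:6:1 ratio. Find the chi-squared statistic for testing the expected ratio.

Under the 9:6:1 hypothesis (Σ ratio = 16, N = 1323):
  red: 1323 × 9/16 = 744.1875
  sandy: 1323 × 6/16 = 496.125
  white: 1323 × 1/16 = 82.6875
χ² = Σ (O − E)² / E
  red: (751 − 744.1875)² / 744.1875 = 0.0624
  sandy: (489 − 496.125)² / 496.125 = 0.1023
  white: (83 − 82.6875)² / 82.6875 = 0.0012
χ² = 0.0624 + 0.1023 + 0.0012 = 0.1659 ≈ 0.166

0.166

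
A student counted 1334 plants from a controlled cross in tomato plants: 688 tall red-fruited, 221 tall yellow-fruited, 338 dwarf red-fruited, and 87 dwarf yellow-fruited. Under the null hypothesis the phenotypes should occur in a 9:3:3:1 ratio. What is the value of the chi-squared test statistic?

39.607

The 9:3:3:1 ratio has 16 parts, so with N = 1334 the expected counts are:
  tall red-fruited: 1334 × 9/16 = 750.375
  tall yellow-fruited: 1334 × 3/16 = 250.125
  dwarf red-fruited: 1334 × 3/16 = 250.125
  dwarf yellow-fruited: 1334 × 1/16 = 83.375
χ² = Σ (O − E)² / E
  tall red-fruited: (688 − 750.375)² / 750.375 = 5.1849
  tall yellow-fruited: (221 − 250.125)² / 250.125 = 3.3914
  dwarf red-fruited: (338 − 250.125)² / 250.125 = 30.8726
  dwarf yellow-fruited: (87 − 83.375)² / 83.375 = 0.1576
χ² = 5.1849 + 3.3914 + 30.8726 + 0.1576 = 39.6065 ≈ 39.607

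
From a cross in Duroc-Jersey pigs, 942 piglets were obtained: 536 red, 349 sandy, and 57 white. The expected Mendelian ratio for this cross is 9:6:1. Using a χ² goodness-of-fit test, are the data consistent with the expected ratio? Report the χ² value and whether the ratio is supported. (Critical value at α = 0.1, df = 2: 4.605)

0.182; consistent

Total ratio parts = 16. Expected numbers out of 942:
  red: 942 × 9/16 = 529.875
  sandy: 942 × 6/16 = 353.25
  white: 942 × 1/16 = 58.875
χ² = Σ (O − E)² / E
  red: (536 − 529.875)² / 529.875 = 0.0708
  sandy: (349 − 353.25)² / 353.25 = 0.0511
  white: (57 − 58.875)² / 58.875 = 0.0597
χ² = 0.0708 + 0.0511 + 0.0597 = 0.1816 ≈ 0.182
Degrees of freedom = 3 − 1 = 2; critical value at α = 0.1 is 4.605.
Since 0.182 < 4.605, we fail to reject the null hypothesis — the data are consistent with the 9:6:1 ratio.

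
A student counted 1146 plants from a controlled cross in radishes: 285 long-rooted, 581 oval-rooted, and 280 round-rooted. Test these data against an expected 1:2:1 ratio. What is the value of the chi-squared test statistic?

Total ratio parts = 4. Expected numbers out of 1146:
  long-rooted: 1146 × 1/4 = 286.5
  oval-rooted: 1146 × 2/4 = 573
  round-rooted: 1146 × 1/4 = 286.5
χ² = Σ (O − E)² / E
  long-rooted: (285 − 286.5)² / 286.5 = 0.0079
  oval-rooted: (581 − 573)² / 573 = 0.1117
  round-rooted: (280 − 286.5)² / 286.5 = 0.1475
χ² = 0.0079 + 0.1117 + 0.1475 = 0.2671 ≈ 0.267

0.267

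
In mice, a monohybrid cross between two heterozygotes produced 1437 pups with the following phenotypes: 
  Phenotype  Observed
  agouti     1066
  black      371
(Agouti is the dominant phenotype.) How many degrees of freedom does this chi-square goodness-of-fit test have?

1

For a monohybrid cross between heterozygotes with complete dominance, the expected phenotypic ratio is 3:1.
A goodness-of-fit test with 2 phenotype classes has df = 2 − 1 = 1.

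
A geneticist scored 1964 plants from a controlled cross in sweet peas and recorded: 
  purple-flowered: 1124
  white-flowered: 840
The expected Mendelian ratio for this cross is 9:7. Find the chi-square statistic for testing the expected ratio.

Expected counts for N = 1964 under a 9:7 ratio (total parts = 16):
  purple-flowered: 1964 × 9/16 = 1104.75
  white-flowered: 1964 × 7/16 = 859.25
χ² = Σ (O − E)² / E
  purple-flowered: (1124 − 1104.75)² / 1104.75 = 0.3354
  white-flowered: (840 − 859.25)² / 859.25 = 0.4313
χ² = 0.3354 + 0.4313 = 0.7667 ≈ 0.767

0.767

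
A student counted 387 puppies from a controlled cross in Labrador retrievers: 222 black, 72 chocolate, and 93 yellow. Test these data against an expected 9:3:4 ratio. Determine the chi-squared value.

Under the 9:3:4 hypothesis (Σ ratio = 16, N = 387):
  black: 387 × 9/16 = 217.6875
  chocolate: 387 × 3/16 = 72.5625
  yellow: 387 × 4/16 = 96.75
χ² = Σ (O − E)² / E
  black: (222 − 217.6875)² / 217.6875 = 0.0854
  chocolate: (72 − 72.5625)² / 72.5625 = 0.0044
  yellow: (93 − 96.75)² / 96.75 = 0.1453
χ² = 0.0854 + 0.0044 + 0.1453 = 0.2351 ≈ 0.235

0.235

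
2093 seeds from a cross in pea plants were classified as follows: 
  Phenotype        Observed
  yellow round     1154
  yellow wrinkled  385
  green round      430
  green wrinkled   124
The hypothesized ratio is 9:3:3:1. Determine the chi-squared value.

Expected counts for N = 2093 under a 9:3:3:1 ratio (total parts = 16):
  yellow round: 2093 × 9/16 = 1177.3125
  yellow wrinkled: 2093 × 3/16 = 392.4375
  green round: 2093 × 3/16 = 392.4375
  green wrinkled: 2093 × 1/16 = 130.8125
χ² = Σ (O − E)² / E
  yellow round: (1154 − 1177.3125)² / 1177.3125 = 0.4616
  yellow wrinkled: (385 − 392.4375)² / 392.4375 = 0.1410
  green round: (430 − 392.4375)² / 392.4375 = 3.5953
  green wrinkled: (124 − 130.8125)² / 130.8125 = 0.3548
χ² = 0.4616 + 0.1410 + 3.5953 + 0.3548 = 4.5527 ≈ 4.553

4.553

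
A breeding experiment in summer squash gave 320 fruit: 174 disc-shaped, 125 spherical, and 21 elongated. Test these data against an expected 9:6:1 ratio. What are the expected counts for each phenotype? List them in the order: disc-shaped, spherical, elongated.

180, 120, 20

The 9:6:1 ratio has 16 parts, so with N = 320 the expected counts are:
  disc-shaped: 320 × 9/16 = 180
  spherical: 320 × 6/16 = 120
  elongated: 320 × 1/16 = 20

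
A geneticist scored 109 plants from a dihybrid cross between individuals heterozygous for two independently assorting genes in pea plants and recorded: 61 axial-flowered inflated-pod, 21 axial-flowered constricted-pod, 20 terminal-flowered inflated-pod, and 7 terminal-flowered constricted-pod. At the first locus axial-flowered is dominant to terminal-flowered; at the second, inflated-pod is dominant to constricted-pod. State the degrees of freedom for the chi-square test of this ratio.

A dihybrid F₂ with independent assortment and complete dominance at both loci gives a 9:3:3:1 phenotypic ratio.
A goodness-of-fit test with 4 phenotype classes has df = 4 − 1 = 3.

3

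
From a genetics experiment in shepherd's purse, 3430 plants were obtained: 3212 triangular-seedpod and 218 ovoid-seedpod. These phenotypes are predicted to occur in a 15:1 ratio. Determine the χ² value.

0.065

The 15:1 ratio has 16 parts, so with N = 3430 the expected counts are:
  triangular-seedpod: 3430 × 15/16 = 3215.625
  ovoid-seedpod: 3430 × 1/16 = 214.375
χ² = Σ (O − E)² / E
  triangular-seedpod: (3212 − 3215.625)² / 3215.625 = 0.0041
  ovoid-seedpod: (218 − 214.375)² / 214.375 = 0.0613
χ² = 0.0041 + 0.0613 = 0.0654 ≈ 0.065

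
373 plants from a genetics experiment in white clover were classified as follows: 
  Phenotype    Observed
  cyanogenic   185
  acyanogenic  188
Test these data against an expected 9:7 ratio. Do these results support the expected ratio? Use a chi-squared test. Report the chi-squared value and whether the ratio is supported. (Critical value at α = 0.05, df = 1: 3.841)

The 9:7 ratio has 16 parts, so with N = 373 the expected counts are:
  cyanogenic: 373 × 9/16 = 209.8125
  acyanogenic: 373 × 7/16 = 163.1875
χ² = Σ (O − E)² / E
  cyanogenic: (185 − 209.8125)² / 209.8125 = 2.9343
  acyanogenic: (188 − 163.1875)² / 163.1875 = 3.7727
χ² = 2.9343 + 3.7727 = 6.707
Degrees of freedom = 2 − 1 = 1; critical value at α = 0.05 is 3.841.
Since 6.707 > 3.841, we reject the null hypothesis — the data do not fit the 9:7 ratio.

6.707; not consistent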